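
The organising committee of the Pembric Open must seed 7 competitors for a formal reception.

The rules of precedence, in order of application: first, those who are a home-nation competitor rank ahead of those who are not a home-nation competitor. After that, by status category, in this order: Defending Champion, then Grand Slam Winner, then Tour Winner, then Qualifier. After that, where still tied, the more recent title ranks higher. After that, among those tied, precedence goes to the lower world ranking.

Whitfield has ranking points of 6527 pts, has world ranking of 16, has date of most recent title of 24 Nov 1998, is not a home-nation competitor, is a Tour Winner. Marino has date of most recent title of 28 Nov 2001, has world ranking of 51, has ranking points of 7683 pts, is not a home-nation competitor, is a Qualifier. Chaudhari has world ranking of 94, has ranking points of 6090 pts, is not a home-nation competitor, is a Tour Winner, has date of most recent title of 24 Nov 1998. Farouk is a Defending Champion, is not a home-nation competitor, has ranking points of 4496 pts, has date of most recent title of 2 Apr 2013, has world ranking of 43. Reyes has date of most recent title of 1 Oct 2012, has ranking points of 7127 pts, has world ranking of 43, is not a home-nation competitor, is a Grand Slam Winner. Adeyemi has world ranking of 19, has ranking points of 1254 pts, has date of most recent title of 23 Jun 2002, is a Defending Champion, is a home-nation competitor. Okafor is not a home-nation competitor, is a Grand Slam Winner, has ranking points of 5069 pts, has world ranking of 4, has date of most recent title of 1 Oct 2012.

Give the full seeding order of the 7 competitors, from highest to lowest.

By the first rule: Adeyemi (a home-nation competitor); then Farouk, Okafor, Reyes, Whitfield, Chaudhari and Marino (each not a home-nation competitor).
Among Farouk, Okafor, Reyes, Whitfield, Chaudhari and Marino, by status category: Farouk (Defending Champion) before Okafor and Reyes (Grand Slam Winner) before Whitfield and Chaudhari (Tour Winner) before Marino (Qualifier).
Okafor and Reyes both have date of most recent title 1 Oct 2012, so the next rule applies.
Among Okafor and Reyes, by world ranking (lower first): Okafor (4) before Reyes (43).
Whitfield and Chaudhari both have date of most recent title 24 Nov 1998, so the next rule applies.
Among Whitfield and Chaudhari, by world ranking (lower first): Whitfield (16) before Chaudhari (94).
Full order: Adeyemi, Farouk, Okafor, Reyes, Whitfield, Chaudhari, Marino.

Adeyemi, Farouk, Okafor, Reyes, Whitfield, Chaudhari, Marino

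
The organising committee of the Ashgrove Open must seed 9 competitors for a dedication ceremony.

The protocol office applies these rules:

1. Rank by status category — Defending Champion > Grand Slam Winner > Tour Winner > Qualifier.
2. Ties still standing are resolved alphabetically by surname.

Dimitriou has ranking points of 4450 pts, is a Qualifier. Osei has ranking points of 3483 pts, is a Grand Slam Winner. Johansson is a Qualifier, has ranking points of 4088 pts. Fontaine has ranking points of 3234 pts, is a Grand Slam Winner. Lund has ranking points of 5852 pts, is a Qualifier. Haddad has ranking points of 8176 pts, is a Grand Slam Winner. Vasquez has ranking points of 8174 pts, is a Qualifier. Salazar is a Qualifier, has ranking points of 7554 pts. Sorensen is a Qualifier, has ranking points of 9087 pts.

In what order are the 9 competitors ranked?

Fontaine, Haddad, Osei, Dimitriou, Johansson, Lund, Salazar, Sorensen, Vasquez

By status category: Fontaine, Haddad and Osei (Grand Slam Winner); then Dimitriou, Johansson, Lund, Salazar, Sorensen and Vasquez (Qualifier).
Among Fontaine, Haddad and Osei, alphabetically by surname: Fontaine before Haddad before Osei.
Among Dimitriou, Johansson, Lund, Salazar, Sorensen and Vasquez, alphabetically by surname: Dimitriou before Johansson before Lund before Salazar before Sorensen before Vasquez.
Full order: Fontaine, Haddad, Osei, Dimitriou, Johansson, Lund, Salazar, Sorensen, Vasquez.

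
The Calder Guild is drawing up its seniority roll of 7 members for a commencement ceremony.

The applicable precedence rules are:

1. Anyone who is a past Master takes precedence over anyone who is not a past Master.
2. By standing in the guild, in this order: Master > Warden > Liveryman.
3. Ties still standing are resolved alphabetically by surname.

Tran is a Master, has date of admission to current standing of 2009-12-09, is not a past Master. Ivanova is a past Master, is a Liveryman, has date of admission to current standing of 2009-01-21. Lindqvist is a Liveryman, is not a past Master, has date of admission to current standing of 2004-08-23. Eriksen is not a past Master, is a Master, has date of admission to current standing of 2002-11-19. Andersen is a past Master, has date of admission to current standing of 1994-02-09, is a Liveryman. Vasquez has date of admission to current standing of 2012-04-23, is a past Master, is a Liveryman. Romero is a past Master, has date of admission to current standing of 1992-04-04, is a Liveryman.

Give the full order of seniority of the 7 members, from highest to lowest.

By the first rule: Andersen, Ivanova, Romero and Vasquez (each a past Master); then Eriksen, Tran and Lindqvist (each not a past Master).
Andersen, Ivanova, Romero and Vasquez are each Liveryman, so the next rule applies.
Among Andersen, Ivanova, Romero and Vasquez, alphabetically by surname: Andersen before Ivanova before Romero before Vasquez.
Among Eriksen, Tran and Lindqvist, by standing in the guild: Eriksen and Tran (Master) before Lindqvist (Liveryman).
Among Eriksen and Tran, alphabetically by surname: Eriksen before Tran.
Full order: Andersen, Ivanova, Romero, Vasquez, Eriksen, Tran, Lindqvist.

Andersen, Ivanova, Romero, Vasquez, Eriksen, Tran, Lindqvist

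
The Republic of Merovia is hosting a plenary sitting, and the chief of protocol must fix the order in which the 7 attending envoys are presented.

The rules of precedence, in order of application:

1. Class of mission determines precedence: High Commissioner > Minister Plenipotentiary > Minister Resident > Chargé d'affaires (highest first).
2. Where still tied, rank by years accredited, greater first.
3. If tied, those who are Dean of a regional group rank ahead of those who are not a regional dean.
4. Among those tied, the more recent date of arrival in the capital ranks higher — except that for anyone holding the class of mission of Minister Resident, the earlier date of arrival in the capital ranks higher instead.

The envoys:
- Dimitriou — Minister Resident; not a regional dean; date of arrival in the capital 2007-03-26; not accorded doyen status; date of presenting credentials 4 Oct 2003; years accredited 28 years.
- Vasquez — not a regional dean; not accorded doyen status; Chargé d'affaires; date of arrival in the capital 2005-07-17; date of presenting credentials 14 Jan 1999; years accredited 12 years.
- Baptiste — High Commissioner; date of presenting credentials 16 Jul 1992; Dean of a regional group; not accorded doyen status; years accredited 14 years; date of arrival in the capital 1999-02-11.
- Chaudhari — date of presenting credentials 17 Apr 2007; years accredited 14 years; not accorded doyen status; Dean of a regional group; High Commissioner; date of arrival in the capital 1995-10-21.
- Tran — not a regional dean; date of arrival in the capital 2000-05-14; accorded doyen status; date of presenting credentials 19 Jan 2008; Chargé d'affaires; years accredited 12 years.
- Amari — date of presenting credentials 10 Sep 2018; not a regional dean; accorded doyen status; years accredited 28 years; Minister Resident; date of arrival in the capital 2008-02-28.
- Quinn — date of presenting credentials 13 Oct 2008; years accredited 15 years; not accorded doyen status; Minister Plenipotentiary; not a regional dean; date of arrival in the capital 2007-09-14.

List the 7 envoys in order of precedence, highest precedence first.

Baptiste, Chaudhari, Quinn, Dimitriou, Amari, Vasquez, Tran

By class of mission: Baptiste and Chaudhari (High Commissioner); then Quinn (Minister Plenipotentiary); then Dimitriou and Amari (Minister Resident); then Vasquez and Tran (Chargé d'affaires).
Baptiste and Chaudhari both have years accredited 14 years, so the next rule applies.
Baptiste and Chaudhari are each Dean of a regional group, so the next rule applies.
Among Baptiste and Chaudhari, by date of arrival in the capital (later first): Baptiste (1999-02-11) before Chaudhari (1995-10-21).
Dimitriou and Amari both have years accredited 28 years, so the next rule applies.
Dimitriou and Amari are each not a regional dean, so the next rule applies.
Among Dimitriou and Amari, by date of arrival in the capital (earlier first) (reversed rule for this group): Dimitriou (2007-03-26) before Amari (2008-02-28).
Vasquez and Tran both have years accredited 12 years, so the next rule applies.
Vasquez and Tran are each not a regional dean, so the next rule applies.
Among Vasquez and Tran, by date of arrival in the capital (later first): Vasquez (2005-07-17) before Tran (2000-05-14).
Full order: Baptiste, Chaudhari, Quinn, Dimitriou, Amari, Vasquez, Tran.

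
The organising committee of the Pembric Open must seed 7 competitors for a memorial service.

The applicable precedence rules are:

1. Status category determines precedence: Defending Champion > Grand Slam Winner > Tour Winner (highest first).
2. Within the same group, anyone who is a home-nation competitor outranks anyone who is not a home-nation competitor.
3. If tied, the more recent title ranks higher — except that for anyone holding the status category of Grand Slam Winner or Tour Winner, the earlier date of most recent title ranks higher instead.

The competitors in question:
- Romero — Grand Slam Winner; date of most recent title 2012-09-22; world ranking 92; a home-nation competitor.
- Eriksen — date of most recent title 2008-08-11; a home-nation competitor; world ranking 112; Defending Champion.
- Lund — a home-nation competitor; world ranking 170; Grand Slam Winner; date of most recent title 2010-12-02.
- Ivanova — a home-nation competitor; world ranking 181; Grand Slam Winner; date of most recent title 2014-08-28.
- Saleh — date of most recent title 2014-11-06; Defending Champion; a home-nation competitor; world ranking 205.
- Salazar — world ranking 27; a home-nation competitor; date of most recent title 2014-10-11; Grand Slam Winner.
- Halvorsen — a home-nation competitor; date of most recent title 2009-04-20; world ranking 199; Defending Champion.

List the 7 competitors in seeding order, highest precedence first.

Saleh, Halvorsen, Eriksen, Lund, Romero, Ivanova, Salazar

By status category: Saleh, Halvorsen and Eriksen (Defending Champion); then Lund, Romero, Ivanova and Salazar (Grand Slam Winner).
Saleh, Halvorsen and Eriksen are each a home-nation competitor, so the next rule applies.
Among Saleh, Halvorsen and Eriksen, by date of most recent title (later first): Saleh (2014-11-06) before Halvorsen (2009-04-20) before Eriksen (2008-08-11).
Lund, Romero, Ivanova and Salazar are each a home-nation competitor, so the next rule applies.
Among Lund, Romero, Ivanova and Salazar, by date of most recent title (earlier first) (reversed rule for this group): Lund (2010-12-02) before Romero (2012-09-22) before Ivanova (2014-08-28) before Salazar (2014-10-11).
Full order: Saleh, Halvorsen, Eriksen, Lund, Romero, Ivanova, Salazar.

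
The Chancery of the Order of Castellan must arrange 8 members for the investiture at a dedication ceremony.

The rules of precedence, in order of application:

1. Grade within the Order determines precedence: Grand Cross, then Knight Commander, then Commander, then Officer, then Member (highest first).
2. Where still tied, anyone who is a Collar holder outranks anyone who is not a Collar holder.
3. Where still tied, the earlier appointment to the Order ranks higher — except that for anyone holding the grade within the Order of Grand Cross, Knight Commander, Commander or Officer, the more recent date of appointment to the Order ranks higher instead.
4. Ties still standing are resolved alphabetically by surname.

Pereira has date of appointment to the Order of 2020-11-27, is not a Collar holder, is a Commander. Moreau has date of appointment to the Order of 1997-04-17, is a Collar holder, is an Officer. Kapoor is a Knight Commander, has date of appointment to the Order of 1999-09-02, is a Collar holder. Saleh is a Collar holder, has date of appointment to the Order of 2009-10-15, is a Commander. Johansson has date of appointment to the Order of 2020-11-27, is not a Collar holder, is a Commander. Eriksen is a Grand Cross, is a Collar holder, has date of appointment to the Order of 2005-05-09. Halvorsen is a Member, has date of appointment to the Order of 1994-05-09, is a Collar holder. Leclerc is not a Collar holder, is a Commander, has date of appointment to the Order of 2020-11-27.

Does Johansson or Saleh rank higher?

Saleh

By grade within the Order: Eriksen (Grand Cross); then Kapoor (Knight Commander); then Saleh, Johansson, Leclerc and Pereira (Commander); then Moreau (Officer); then Halvorsen (Member).
Among Saleh, Johansson, Leclerc and Pereira, a Collar holder before not a Collar holder: Saleh (a Collar holder) before Johansson, Leclerc and Pereira (not a Collar holder).
Johansson, Leclerc and Pereira all have date of appointment to the Order 2020-11-27, so the next rule applies.
Among Johansson, Leclerc and Pereira, alphabetically by surname: Johansson before Leclerc before Pereira.
So Saleh takes precedence.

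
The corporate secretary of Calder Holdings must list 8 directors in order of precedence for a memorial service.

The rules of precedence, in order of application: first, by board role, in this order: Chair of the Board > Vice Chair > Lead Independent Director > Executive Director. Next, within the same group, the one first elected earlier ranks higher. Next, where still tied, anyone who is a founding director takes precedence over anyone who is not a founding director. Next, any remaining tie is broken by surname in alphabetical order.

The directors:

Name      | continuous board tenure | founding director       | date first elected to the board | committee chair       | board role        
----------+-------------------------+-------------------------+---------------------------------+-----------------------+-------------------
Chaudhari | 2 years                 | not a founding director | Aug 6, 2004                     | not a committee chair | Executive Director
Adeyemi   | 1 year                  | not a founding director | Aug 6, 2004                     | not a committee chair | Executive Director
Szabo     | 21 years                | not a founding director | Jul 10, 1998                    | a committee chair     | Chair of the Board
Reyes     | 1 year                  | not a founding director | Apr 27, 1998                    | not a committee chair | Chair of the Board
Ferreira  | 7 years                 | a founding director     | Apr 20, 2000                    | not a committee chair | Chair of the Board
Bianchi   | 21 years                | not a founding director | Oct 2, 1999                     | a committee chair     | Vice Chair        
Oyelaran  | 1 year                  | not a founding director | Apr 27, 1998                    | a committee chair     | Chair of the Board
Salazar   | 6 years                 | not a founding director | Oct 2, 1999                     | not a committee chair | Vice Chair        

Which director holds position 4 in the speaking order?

By board role: Oyelaran, Reyes, Szabo and Ferreira (Chair of the Board); then Bianchi and Salazar (Vice Chair); then Adeyemi and Chaudhari (Executive Director).
Among Oyelaran, Reyes, Szabo and Ferreira, by date first elected to the board (earlier first): Oyelaran and Reyes (Apr 27, 1998) before Szabo (Jul 10, 1998) before Ferreira (Apr 20, 2000).
Oyelaran and Reyes are each not a founding director, so the next rule applies.
Among Oyelaran and Reyes, alphabetically by surname: Oyelaran before Reyes.
Bianchi and Salazar both have date first elected to the board Oct 2, 1999, so the next rule applies.
Bianchi and Salazar are each not a founding director, so the next rule applies.
Among Bianchi and Salazar, alphabetically by surname: Bianchi before Salazar.
Adeyemi and Chaudhari both have date first elected to the board Aug 6, 2004, so the next rule applies.
Adeyemi and Chaudhari are each not a founding director, so the next rule applies.
Among Adeyemi and Chaudhari, alphabetically by surname: Adeyemi before Chaudhari.
Order: Oyelaran, Reyes, Szabo, Ferreira, Bianchi, Salazar, Adeyemi, Chaudhari.

Ferreira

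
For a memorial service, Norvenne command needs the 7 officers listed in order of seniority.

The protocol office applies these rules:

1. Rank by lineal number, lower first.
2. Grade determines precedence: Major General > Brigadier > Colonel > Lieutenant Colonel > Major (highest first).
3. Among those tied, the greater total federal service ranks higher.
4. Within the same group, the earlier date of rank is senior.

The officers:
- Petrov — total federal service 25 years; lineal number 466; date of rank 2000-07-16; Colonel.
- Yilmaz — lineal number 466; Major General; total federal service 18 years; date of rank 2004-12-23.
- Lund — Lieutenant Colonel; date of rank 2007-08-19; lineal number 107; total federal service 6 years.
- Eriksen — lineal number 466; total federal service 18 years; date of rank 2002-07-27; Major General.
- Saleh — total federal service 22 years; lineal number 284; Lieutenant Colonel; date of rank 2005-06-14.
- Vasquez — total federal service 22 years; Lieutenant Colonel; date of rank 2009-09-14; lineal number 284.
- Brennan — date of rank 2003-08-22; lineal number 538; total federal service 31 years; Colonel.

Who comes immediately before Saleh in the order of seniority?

Lund

By lineal number (lower first): Lund (107); then Saleh and Vasquez (both 284); then Eriksen, Yilmaz and Petrov (each 466); then Brennan (538).
Saleh and Vasquez are each Lieutenant Colonel, so the next rule applies.
Saleh and Vasquez both have total federal service 22 years, so the next rule applies.
Among Saleh and Vasquez, by date of rank (earlier first): Saleh (2005-06-14) before Vasquez (2009-09-14).
Among Eriksen, Yilmaz and Petrov, by grade: Eriksen and Yilmaz (Major General) before Petrov (Colonel).
Eriksen and Yilmaz both have total federal service 18 years, so the next rule applies.
Among Eriksen and Yilmaz, by date of rank (earlier first): Eriksen (2002-07-27) before Yilmaz (2004-12-23).
Order: Lund, Saleh, Vasquez, Eriksen, Yilmaz, Petrov, Brennan.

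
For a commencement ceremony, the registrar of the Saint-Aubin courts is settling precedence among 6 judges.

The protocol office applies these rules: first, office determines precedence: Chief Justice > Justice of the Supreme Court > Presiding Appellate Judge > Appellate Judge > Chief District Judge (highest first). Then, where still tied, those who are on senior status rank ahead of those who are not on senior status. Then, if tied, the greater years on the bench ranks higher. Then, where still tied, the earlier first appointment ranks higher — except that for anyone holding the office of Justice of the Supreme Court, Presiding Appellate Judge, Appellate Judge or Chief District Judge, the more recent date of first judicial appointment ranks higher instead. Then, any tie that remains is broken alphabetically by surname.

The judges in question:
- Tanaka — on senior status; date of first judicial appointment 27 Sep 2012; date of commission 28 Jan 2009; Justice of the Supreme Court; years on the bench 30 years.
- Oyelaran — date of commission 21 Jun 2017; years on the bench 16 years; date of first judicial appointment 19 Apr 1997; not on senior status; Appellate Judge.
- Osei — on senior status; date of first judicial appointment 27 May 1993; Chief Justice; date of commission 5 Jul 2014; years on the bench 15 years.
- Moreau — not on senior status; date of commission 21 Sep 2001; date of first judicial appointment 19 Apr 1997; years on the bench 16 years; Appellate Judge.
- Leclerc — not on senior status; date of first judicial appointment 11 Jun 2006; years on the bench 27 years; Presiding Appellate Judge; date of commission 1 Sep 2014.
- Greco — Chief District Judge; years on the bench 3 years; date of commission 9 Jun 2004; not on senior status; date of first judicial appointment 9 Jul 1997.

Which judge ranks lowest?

Greco

By office: Osei (Chief Justice); then Tanaka (Justice of the Supreme Court); then Leclerc (Presiding Appellate Judge); then Moreau and Oyelaran (Appellate Judge); then Greco (Chief District Judge).
Moreau and Oyelaran are each not on senior status, so the next rule applies.
Moreau and Oyelaran both have years on the bench 16 years, so the next rule applies.
Moreau and Oyelaran both have date of first judicial appointment 19 Apr 1997, so the next rule applies.
Among Moreau and Oyelaran, alphabetically by surname: Moreau before Oyelaran.
Order: Osei, Tanaka, Leclerc, Moreau, Oyelaran, Greco.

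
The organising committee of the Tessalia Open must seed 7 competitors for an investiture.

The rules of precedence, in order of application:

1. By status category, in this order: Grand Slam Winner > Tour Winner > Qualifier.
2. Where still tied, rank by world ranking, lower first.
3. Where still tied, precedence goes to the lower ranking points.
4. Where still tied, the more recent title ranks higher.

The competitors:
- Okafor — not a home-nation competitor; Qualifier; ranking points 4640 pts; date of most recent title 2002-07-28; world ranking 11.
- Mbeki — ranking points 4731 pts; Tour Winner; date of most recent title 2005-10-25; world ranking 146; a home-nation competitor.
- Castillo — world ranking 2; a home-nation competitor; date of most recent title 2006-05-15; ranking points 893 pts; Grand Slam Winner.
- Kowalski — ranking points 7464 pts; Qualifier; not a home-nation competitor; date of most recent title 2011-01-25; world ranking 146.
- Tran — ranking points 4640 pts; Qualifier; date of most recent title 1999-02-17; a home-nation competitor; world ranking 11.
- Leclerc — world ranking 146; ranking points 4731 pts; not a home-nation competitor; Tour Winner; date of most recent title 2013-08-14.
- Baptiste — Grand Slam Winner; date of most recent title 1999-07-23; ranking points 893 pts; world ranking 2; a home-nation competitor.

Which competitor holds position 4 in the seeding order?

Mbeki

By status category: Castillo and Baptiste (Grand Slam Winner); then Leclerc and Mbeki (Tour Winner); then Okafor, Tran and Kowalski (Qualifier).
Castillo and Baptiste both have world ranking 2, so the next rule applies.
Castillo and Baptiste both have ranking points 893 pts, so the next rule applies.
Among Castillo and Baptiste, by date of most recent title (later first): Castillo (2006-05-15) before Baptiste (1999-07-23).
Leclerc and Mbeki both have world ranking 146, so the next rule applies.
Leclerc and Mbeki both have ranking points 4731 pts, so the next rule applies.
Among Leclerc and Mbeki, by date of most recent title (later first): Leclerc (2013-08-14) before Mbeki (2005-10-25).
Among Okafor, Tran and Kowalski, by world ranking (lower first): Okafor and Tran (11) before Kowalski (146).
Okafor and Tran both have ranking points 4640 pts, so the next rule applies.
Among Okafor and Tran, by date of most recent title (later first): Okafor (2002-07-28) before Tran (1999-02-17).
Order: Castillo, Baptiste, Leclerc, Mbeki, Okafor, Tran, Kowalski.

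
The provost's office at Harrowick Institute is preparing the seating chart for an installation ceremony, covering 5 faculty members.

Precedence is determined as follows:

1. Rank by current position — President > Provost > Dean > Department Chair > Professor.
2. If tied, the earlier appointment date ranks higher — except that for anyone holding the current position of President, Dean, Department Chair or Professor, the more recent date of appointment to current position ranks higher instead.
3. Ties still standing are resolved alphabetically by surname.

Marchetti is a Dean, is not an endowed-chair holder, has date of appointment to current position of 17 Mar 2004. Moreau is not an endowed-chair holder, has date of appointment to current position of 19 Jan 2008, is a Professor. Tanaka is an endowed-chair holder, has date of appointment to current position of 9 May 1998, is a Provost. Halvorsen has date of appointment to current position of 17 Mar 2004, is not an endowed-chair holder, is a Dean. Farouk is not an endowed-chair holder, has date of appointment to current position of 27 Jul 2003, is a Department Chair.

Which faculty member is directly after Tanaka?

Halvorsen

By current position: Tanaka (Provost); then Halvorsen and Marchetti (Dean); then Farouk (Department Chair); then Moreau (Professor).
Halvorsen and Marchetti both have date of appointment to current position 17 Mar 2004, so the next rule applies.
Among Halvorsen and Marchetti, alphabetically by surname: Halvorsen before Marchetti.
Order: Tanaka, Halvorsen, Marchetti, Farouk, Moreau.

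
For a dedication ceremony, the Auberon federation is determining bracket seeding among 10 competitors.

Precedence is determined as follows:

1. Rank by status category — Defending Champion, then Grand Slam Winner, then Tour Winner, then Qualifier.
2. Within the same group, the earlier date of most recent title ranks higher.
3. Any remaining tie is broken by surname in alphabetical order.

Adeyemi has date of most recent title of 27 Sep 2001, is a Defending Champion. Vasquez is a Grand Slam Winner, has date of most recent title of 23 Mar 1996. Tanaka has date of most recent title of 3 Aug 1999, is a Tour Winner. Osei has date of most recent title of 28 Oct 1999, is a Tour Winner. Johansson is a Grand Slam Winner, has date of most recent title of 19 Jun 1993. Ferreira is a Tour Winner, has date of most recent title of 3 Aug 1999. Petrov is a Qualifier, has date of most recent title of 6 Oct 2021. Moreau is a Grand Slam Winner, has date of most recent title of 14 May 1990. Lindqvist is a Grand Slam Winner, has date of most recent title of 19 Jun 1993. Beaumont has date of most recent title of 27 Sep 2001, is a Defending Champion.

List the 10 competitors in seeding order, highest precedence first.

By status category: Adeyemi and Beaumont (Defending Champion); then Moreau, Johansson, Lindqvist and Vasquez (Grand Slam Winner); then Ferreira, Tanaka and Osei (Tour Winner); then Petrov (Qualifier).
Adeyemi and Beaumont both have date of most recent title 27 Sep 2001, so the next rule applies.
Among Adeyemi and Beaumont, alphabetically by surname: Adeyemi before Beaumont.
Among Moreau, Johansson, Lindqvist and Vasquez, by date of most recent title (earlier first): Moreau (14 May 1990) before Johansson and Lindqvist (19 Jun 1993) before Vasquez (23 Mar 1996).
Among Johansson and Lindqvist, alphabetically by surname: Johansson before Lindqvist.
Among Ferreira, Tanaka and Osei, by date of most recent title (earlier first): Ferreira and Tanaka (3 Aug 1999) before Osei (28 Oct 1999).
Among Ferreira and Tanaka, alphabetically by surname: Ferreira before Tanaka.
Full order: Adeyemi, Beaumont, Moreau, Johansson, Lindqvist, Vasquez, Ferreira, Tanaka, Osei, Petrov.

Adeyemi, Beaumont, Moreau, Johansson, Lindqvist, Vasquez, Ferreira, Tanaka, Osei, Petrov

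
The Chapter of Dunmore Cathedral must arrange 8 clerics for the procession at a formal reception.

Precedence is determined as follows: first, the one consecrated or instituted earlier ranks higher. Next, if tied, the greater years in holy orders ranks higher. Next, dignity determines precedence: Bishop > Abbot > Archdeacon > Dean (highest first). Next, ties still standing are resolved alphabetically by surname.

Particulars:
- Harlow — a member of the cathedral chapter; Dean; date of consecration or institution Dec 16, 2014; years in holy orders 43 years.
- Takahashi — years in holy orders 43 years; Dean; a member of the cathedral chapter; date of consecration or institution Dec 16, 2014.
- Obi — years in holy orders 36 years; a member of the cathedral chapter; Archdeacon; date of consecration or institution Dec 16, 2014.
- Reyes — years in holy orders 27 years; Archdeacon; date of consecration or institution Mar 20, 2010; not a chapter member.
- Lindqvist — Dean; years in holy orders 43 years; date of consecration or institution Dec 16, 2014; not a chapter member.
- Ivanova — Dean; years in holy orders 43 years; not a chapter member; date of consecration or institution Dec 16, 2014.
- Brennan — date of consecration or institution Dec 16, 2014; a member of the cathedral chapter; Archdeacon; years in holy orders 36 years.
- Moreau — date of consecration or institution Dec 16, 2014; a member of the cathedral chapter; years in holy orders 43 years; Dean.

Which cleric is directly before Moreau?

Lindqvist

By date of consecration or institution (earlier first): Reyes (Mar 20, 2010); then Harlow, Ivanova, Lindqvist, Moreau, Takahashi, Brennan and Obi (each Dec 16, 2014).
Among Harlow, Ivanova, Lindqvist, Moreau, Takahashi, Brennan and Obi, by years in holy orders (higher first): Harlow, Ivanova, Lindqvist, Moreau and Takahashi (43 years) before Brennan and Obi (36 years).
Harlow, Ivanova, Lindqvist, Moreau and Takahashi are each Dean, so the next rule applies.
Among Harlow, Ivanova, Lindqvist, Moreau and Takahashi, alphabetically by surname: Harlow before Ivanova before Lindqvist before Moreau before Takahashi.
Brennan and Obi are each Archdeacon, so the next rule applies.
Among Brennan and Obi, alphabetically by surname: Brennan before Obi.
Order: Reyes, Harlow, Ivanova, Lindqvist, Moreau, Takahashi, Brennan, Obi.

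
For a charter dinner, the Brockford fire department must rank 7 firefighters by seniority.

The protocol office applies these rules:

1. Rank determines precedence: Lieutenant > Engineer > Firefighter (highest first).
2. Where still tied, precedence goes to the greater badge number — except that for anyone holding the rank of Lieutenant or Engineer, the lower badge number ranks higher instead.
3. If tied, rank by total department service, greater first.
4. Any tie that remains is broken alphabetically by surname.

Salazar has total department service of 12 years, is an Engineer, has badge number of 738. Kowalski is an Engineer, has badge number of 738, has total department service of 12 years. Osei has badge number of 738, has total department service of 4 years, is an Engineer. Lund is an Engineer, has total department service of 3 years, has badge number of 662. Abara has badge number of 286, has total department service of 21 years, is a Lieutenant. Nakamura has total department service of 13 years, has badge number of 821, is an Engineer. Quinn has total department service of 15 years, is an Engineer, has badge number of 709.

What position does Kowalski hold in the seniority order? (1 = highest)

By rank: Abara (Lieutenant); then Lund, Quinn, Kowalski, Salazar, Osei and Nakamura (Engineer).
Among Lund, Quinn, Kowalski, Salazar, Osei and Nakamura, by badge number (lower first) (reversed rule for this group): Lund (662) before Quinn (709) before Kowalski, Salazar and Osei (738) before Nakamura (821).
Among Kowalski, Salazar and Osei, by total department service (higher first): Kowalski and Salazar (12 years) before Osei (4 years).
Among Kowalski and Salazar, alphabetically by surname: Kowalski before Salazar.
Order: Abara, Lund, Quinn, Kowalski, Salazar, Osei, Nakamura. So position 4.

4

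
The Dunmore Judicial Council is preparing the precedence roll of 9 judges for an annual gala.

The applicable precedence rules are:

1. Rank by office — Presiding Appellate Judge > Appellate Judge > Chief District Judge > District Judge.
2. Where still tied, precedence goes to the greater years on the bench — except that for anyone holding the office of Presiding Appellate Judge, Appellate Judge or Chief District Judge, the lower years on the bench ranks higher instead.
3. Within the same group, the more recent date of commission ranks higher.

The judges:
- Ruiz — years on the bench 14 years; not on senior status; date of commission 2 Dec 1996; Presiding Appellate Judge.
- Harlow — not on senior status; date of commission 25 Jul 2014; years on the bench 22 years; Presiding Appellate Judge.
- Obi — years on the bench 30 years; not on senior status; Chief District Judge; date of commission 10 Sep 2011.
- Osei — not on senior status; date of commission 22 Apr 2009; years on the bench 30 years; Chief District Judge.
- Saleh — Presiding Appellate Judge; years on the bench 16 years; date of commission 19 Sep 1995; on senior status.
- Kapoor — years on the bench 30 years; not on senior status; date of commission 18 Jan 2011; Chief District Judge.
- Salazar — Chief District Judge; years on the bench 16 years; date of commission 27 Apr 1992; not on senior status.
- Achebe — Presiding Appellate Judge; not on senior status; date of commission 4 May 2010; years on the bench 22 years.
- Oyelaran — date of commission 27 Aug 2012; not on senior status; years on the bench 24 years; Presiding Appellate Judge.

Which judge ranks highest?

By office: Ruiz, Saleh, Harlow, Achebe and Oyelaran (Presiding Appellate Judge); then Salazar, Obi, Kapoor and Osei (Chief District Judge).
Among Ruiz, Saleh, Harlow, Achebe and Oyelaran, by years on the bench (lower first) (reversed rule for this group): Ruiz (14 years) before Saleh (16 years) before Harlow and Achebe (22 years) before Oyelaran (24 years).
Among Harlow and Achebe, by date of commission (later first): Harlow (25 Jul 2014) before Achebe (4 May 2010).
Among Salazar, Obi, Kapoor and Osei, by years on the bench (lower first) (reversed rule for this group): Salazar (16 years) before Obi, Kapoor and Osei (30 years).
Among Obi, Kapoor and Osei, by date of commission (later first): Obi (10 Sep 2011) before Kapoor (18 Jan 2011) before Osei (22 Apr 2009).
Order: Ruiz, Saleh, Harlow, Achebe, Oyelaran, Salazar, Obi, Kapoor, Osei.

Ruiz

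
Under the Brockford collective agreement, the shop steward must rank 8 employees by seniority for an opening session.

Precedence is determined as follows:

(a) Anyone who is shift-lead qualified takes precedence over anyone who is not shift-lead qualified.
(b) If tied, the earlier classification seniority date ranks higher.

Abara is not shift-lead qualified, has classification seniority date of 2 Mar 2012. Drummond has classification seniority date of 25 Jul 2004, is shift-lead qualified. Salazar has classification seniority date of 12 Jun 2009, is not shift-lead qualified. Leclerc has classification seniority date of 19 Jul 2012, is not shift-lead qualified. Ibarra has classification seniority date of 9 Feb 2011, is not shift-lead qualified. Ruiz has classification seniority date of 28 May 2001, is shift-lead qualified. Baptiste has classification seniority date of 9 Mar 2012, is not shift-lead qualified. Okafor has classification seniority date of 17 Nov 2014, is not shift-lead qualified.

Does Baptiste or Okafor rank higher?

Baptiste

By the first rule: Ruiz and Drummond (both shift-lead qualified); then Salazar, Ibarra, Abara, Baptiste, Leclerc and Okafor (each not shift-lead qualified).
Among Ruiz and Drummond, by classification seniority date (earlier first): Ruiz (28 May 2001) before Drummond (25 Jul 2004).
Among Salazar, Ibarra, Abara, Baptiste, Leclerc and Okafor, by classification seniority date (earlier first): Salazar (12 Jun 2009) before Ibarra (9 Feb 2011) before Abara (2 Mar 2012) before Baptiste (9 Mar 2012) before Leclerc (19 Jul 2012) before Okafor (17 Nov 2014).
So Baptiste takes precedence.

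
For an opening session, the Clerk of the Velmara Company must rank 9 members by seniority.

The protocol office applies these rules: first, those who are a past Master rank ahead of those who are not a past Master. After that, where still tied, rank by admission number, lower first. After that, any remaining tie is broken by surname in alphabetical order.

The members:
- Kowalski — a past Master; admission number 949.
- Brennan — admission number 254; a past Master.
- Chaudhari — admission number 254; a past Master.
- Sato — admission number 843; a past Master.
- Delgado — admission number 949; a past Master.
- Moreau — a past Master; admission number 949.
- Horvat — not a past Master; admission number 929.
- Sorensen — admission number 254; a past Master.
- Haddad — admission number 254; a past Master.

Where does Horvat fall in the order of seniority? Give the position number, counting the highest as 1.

By the first rule: Brennan, Chaudhari, Haddad, Sorensen, Sato, Delgado, Kowalski and Moreau (each a past Master); then Horvat (not a past Master).
Among Brennan, Chaudhari, Haddad, Sorensen, Sato, Delgado, Kowalski and Moreau, by admission number (lower first): Brennan, Chaudhari, Haddad and Sorensen (254) before Sato (843) before Delgado, Kowalski and Moreau (949).
Among Brennan, Chaudhari, Haddad and Sorensen, alphabetically by surname: Brennan before Chaudhari before Haddad before Sorensen.
Among Delgado, Kowalski and Moreau, alphabetically by surname: Delgado before Kowalski before Moreau.
Order: Brennan, Chaudhari, Haddad, Sorensen, Sato, Delgado, Kowalski, Moreau, Horvat. So position 9.

9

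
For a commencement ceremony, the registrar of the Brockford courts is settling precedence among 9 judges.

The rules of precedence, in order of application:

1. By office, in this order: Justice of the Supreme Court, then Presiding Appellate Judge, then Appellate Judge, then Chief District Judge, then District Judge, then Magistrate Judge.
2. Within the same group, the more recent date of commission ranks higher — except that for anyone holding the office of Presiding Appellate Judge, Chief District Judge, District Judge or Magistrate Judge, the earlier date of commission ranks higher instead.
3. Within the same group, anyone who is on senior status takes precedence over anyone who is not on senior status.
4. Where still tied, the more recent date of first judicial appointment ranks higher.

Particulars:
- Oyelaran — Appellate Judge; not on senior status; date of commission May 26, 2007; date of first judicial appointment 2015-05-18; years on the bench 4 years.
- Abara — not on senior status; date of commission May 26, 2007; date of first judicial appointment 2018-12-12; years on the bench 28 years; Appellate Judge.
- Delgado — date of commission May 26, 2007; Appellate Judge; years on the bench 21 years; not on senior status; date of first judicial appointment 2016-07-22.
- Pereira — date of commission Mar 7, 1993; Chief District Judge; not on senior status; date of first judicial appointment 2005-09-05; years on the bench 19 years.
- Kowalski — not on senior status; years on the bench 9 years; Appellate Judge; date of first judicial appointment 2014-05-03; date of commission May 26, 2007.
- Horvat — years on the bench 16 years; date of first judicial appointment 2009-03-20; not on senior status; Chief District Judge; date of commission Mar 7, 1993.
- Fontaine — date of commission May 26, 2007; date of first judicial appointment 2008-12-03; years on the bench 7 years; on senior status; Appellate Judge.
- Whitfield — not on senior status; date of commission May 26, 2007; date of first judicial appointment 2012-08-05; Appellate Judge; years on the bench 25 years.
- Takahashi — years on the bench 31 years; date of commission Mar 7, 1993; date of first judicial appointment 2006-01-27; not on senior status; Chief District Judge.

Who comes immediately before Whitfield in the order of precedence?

Kowalski

By office: Fontaine, Abara, Delgado, Oyelaran, Kowalski and Whitfield (Appellate Judge); then Horvat, Takahashi and Pereira (Chief District Judge).
Fontaine, Abara, Delgado, Oyelaran, Kowalski and Whitfield all have date of commission May 26, 2007, so the next rule applies.
Among Fontaine, Abara, Delgado, Oyelaran, Kowalski and Whitfield, on senior status before not on senior status: Fontaine (on senior status) before Abara, Delgado, Oyelaran, Kowalski and Whitfield (not on senior status).
Among Abara, Delgado, Oyelaran, Kowalski and Whitfield, by date of first judicial appointment (later first): Abara (2018-12-12) before Delgado (2016-07-22) before Oyelaran (2015-05-18) before Kowalski (2014-05-03) before Whitfield (2012-08-05).
Horvat, Takahashi and Pereira all have date of commission Mar 7, 1993, so the next rule applies.
Horvat, Takahashi and Pereira are each not on senior status, so the next rule applies.
Among Horvat, Takahashi and Pereira, by date of first judicial appointment (later first): Horvat (2009-03-20) before Takahashi (2006-01-27) before Pereira (2005-09-05).
Order: Fontaine, Abara, Delgado, Oyelaran, Kowalski, Whitfield, Horvat, Takahashi, Pereira.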